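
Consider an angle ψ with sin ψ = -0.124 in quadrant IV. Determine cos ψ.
cos ψ = √(1 - sin²ψ) = 0.9923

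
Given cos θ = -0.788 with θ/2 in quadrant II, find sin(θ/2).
sin(θ/2) = ±√((1 - cos θ)/2); positive since θ/2 ∈ QII, so sin(θ/2) = 0.9455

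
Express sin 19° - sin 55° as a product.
sin 19° - sin 55° = 2 cos(37°) sin(-18°)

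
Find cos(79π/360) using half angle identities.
cos(79π/360) = √((1 + cos 79π/180)/2) = 0.7716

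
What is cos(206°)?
cos(206°) = -0.8988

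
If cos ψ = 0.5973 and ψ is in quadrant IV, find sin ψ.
sin ψ = -0.802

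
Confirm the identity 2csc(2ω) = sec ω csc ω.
LHS = 2/sin(2ω) = 2/(2 sin ω cos ω) = 1/(sin ω cos ω) = (1/cos ω)(1/sin ω) = sec ω csc ω = RHS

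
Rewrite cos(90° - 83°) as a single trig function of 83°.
cos(90° - 83°) = sin(83°)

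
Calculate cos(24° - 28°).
cos(24° - 28°) = cos 24° cos 28° + sin 24° sin 28° = 0.9976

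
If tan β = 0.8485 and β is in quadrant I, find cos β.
cos β = 0.7625 (using tan²β + 1 = sec²β)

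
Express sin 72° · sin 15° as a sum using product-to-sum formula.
sin 72° sin 15° = (1/2)[cos(72°-15°) - cos(72°+15°)]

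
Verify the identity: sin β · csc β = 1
LHS = sin β · (1/sin β) = 1 = RHS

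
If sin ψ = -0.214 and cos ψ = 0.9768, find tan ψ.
tan ψ = sin ψ / cos ψ = -0.2191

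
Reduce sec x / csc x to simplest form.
sec x / csc x = tan x (using Reciprocal identities)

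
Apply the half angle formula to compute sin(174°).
sin(174°) = √((1 - cos 348°)/2) = 0.1045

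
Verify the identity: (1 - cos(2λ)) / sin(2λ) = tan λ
LHS = 2sin²λ / (2 sin λ cos λ) = sin λ/cos λ = tan λ = RHS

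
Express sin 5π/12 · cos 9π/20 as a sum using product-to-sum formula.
sin 5π/12 cos 9π/20 = (1/2)[sin(5π/12+9π/20) + sin(5π/12-9π/20)]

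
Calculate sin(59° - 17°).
sin(59° - 17°) = sin 59° cos 17° - cos 59° sin 17° = 0.6691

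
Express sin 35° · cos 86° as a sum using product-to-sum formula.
sin 35° cos 86° = (1/2)[sin(35°+86°) + sin(35°-86°)]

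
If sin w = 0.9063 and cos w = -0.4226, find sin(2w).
sin(2w) = 2 sin w cos w = -0.766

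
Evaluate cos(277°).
cos(277°) = 0.1219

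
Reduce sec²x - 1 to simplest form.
sec²x - 1 = tan²x (using Pythagorean identity)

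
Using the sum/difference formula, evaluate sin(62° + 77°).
sin(62° + 77°) = sin 62° cos 77° + cos 62° sin 77° = 0.6561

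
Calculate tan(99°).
tan(99°) = -6.314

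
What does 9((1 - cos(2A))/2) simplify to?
9((1 - cos(2A))/2) = 9(sin²A) (using Power reduction)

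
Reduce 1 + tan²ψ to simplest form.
1 + tan²ψ = sec²ψ (using Pythagorean identity)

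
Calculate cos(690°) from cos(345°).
cos(690°) = cos²345° - sin²345° = √3/2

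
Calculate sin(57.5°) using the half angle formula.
sin(57.5°) = √((1 - cos 115°)/2) = 0.8434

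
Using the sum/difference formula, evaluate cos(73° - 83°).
cos(73° - 83°) = cos 73° cos 83° + sin 73° sin 83° = 0.9848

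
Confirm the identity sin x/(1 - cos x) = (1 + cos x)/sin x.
LHS = sin x(1 + cos x) / ((1 - cos x)(1 + cos x)) = sin x(1 + cos x) / (1 - cos²x) = sin x(1 + cos x) / sin²x = (1 + cos x)/sin x = RHS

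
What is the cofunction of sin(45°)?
sin(45°) = cos(90° - 45°) = cos(45°)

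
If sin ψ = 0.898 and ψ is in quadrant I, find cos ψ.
cos ψ = 0.44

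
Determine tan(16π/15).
tan(16π/15) = 0.2126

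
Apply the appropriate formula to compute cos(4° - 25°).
cos(4° - 25°) = cos 4° cos 25° + sin 4° sin 25° = 0.9336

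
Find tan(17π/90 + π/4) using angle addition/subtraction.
tan(17π/90 + π/4) = (tan 17π/90 + tan π/4)/(1 - tan 17π/90 tan π/4) = 5.145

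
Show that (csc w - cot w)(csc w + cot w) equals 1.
LHS = csc²w - cot²w = (1 + cot²w) - cot²w = 1 = RHS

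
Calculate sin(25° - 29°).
sin(25° - 29°) = sin 25° cos 29° - cos 25° sin 29° = -0.06976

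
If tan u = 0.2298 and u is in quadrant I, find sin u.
sin u = 0.224 (using tan²u + 1 = sec²u)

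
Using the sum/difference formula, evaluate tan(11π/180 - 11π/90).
tan(11π/180 - 11π/90) = (tan 11π/180 - tan 11π/90)/(1 + tan 11π/180 tan 11π/90) = -0.1944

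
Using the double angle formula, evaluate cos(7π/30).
cos(7π/30) = cos²7π/60 - sin²7π/60 = 0.7431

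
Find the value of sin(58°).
sin(58°) = 0.848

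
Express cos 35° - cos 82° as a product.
cos 35° - cos 82° = -2 sin(58.5°) sin(-23.5°)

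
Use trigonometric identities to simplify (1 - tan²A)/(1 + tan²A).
(1 - tan²A)/(1 + tan²A) = cos(2A) (using Double angle)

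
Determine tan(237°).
tan(237°) = 1.54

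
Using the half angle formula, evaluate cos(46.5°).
cos(46.5°) = √((1 + cos 93°)/2) = 0.6884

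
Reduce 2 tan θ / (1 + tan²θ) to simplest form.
2 tan θ / (1 + tan²θ) = sin(2θ) (using Double angle)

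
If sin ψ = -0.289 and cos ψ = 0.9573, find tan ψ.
tan ψ = sin ψ / cos ψ = -0.3019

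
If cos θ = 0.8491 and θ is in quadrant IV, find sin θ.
sin θ = -0.5282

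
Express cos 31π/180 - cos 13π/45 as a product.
cos 31π/180 - cos 13π/45 = -2 sin(83π/360) sin(-7π/120)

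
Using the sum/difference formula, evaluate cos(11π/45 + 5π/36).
cos(11π/45 + 5π/36) = cos 11π/45 cos 5π/36 - sin 11π/45 sin 5π/36 = 0.3584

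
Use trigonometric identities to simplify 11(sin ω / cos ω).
11(sin ω / cos ω) = 11(tan ω) (using Quotient identity)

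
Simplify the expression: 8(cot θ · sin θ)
8(cot θ · sin θ) = 8(cos θ) (using Quotient identity)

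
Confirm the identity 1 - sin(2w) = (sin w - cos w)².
RHS = sin²w - 2 sin w cos w + cos²w = (sin²w + cos²w) - 2 sin w cos w = 1 - sin(2w) = LHS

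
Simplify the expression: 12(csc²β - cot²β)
12(csc²β - cot²β) = 12 (using Pythagorean identity)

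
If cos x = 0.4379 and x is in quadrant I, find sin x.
sin x = 0.899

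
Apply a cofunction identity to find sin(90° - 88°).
sin(90° - 88°) = cos(88°) = 0.0349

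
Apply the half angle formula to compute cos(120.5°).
cos(120.5°) = -√((1 + cos 241°)/2) = -0.5075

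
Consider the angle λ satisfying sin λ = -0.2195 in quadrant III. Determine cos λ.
cos λ = ±√(1 - sin²λ) = -0.9756 (negative in QIII)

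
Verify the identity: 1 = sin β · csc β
RHS = sin β · (1/sin β) = 1 = LHS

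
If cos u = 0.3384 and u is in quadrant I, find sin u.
sin u = 0.941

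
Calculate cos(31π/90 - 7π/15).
cos(31π/90 - 7π/15) = cos 31π/90 cos 7π/15 + sin 31π/90 sin 7π/15 = 0.9272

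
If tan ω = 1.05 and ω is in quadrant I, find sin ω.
sin ω = 0.7241 (using tan²ω + 1 = sec²ω)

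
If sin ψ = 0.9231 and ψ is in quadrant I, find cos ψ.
cos ψ = 0.3846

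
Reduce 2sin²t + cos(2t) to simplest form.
2sin²t + cos(2t) = 1 (using Double angle)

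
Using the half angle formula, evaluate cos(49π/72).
cos(49π/72) = -√((1 + cos 49π/36)/2) = -0.5373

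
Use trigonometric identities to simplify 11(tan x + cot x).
11(tan x + cot x) = 11(sec x csc x) (using Quotient identities)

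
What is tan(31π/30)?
tan(31π/30) = 0.1051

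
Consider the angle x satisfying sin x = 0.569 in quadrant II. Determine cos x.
cos x = ±√(1 - sin²x) = -0.8223 (negative in QII)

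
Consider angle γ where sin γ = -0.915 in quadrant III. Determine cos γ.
cos γ = ±√(1 - sin²γ) = -0.4035 (negative in QIII)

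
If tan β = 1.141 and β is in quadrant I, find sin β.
sin β = 0.752 (using tan²β + 1 = sec²β)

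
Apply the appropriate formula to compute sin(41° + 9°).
sin(41° + 9°) = sin 41° cos 9° + cos 41° sin 9° = 0.766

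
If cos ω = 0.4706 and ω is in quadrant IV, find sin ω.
sin ω = -0.8823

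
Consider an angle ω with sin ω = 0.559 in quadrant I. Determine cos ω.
cos ω = √(1 - sin²ω) = 0.8292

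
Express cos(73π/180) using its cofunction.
cos(73π/180) = sin(π/2 - 73π/180) = sin(17π/180)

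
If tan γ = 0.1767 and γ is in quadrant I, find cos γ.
cos γ = 0.9847 (using tan²γ + 1 = sec²γ)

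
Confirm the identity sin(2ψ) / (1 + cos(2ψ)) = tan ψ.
LHS = 2 sin ψ cos ψ / (2cos²ψ) = sin ψ/cos ψ = tan ψ = RHS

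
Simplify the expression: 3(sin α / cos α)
3(sin α / cos α) = 3(tan α) (using Quotient identity)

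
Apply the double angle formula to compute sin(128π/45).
sin(128π/45) = 2 sin 64π/45 cos 64π/45 = 0.4695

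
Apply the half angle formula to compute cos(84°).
cos(84°) = √((1 + cos 168°)/2) = 0.1045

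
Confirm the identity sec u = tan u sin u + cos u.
RHS = sin²u/cos u + cos u = (sin²u + cos²u)/cos u = 1/cos u = sec u = LHS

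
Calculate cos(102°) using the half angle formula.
cos(102°) = -√((1 + cos 204°)/2) = -0.2079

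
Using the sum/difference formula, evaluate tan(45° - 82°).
tan(45° - 82°) = (tan 45° - tan 82°)/(1 + tan 45° tan 82°) = -0.7536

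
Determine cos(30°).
cos(30°) = √3/2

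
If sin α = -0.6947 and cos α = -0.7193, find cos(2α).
cos(2α) = cos²α - sin²α = 0.03478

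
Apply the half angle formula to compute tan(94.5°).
tan(94.5°) = sin 189° / (1 + cos 189°) = -12.71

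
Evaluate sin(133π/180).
sin(133π/180) = 0.7314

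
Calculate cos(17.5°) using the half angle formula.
cos(17.5°) = √((1 + cos 35°)/2) = 0.9537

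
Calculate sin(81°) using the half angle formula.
sin(81°) = √((1 - cos 162°)/2) = 0.9877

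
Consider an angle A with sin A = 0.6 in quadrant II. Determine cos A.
cos A = ±√(1 - sin²A) = -0.8 (negative in QII)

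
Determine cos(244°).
cos(244°) = -0.4384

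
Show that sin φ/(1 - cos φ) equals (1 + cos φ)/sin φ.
LHS = sin φ(1 + cos φ) / ((1 - cos φ)(1 + cos φ)) = sin φ(1 + cos φ) / (1 - cos²φ) = sin φ(1 + cos φ) / sin²φ = (1 + cos φ)/sin φ = RHS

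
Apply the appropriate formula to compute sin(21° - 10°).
sin(21° - 10°) = sin 21° cos 10° - cos 21° sin 10° = 0.1908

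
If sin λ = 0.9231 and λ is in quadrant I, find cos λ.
cos λ = 0.3846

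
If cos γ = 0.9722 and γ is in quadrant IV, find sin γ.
sin γ = -0.2342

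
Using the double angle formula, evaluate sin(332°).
sin(332°) = 2 sin 166° cos 166° = -0.4695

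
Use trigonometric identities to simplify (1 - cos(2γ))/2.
(1 - cos(2γ))/2 = sin²γ (using Power reduction)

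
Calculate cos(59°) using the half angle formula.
cos(59°) = √((1 + cos 118°)/2) = 0.515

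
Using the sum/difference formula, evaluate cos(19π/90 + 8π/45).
cos(19π/90 + 8π/45) = cos 19π/90 cos 8π/45 - sin 19π/90 sin 8π/45 = 0.342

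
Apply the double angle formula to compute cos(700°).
cos(700°) = cos²350° - sin²350° = 0.9397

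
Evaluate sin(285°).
sin(285°) = -(√6+√2)/4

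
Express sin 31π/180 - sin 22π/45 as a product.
sin 31π/180 - sin 22π/45 = 2 cos(119π/360) sin(-19π/120)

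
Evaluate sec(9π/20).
sec(9π/20) = 6.392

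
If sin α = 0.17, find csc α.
csc α = 1/sin α = 5.882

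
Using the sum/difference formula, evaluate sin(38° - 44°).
sin(38° - 44°) = sin 38° cos 44° - cos 38° sin 44° = -0.1045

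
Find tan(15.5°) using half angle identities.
tan(15.5°) = sin 31° / (1 + cos 31°) = 0.2773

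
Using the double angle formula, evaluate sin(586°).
sin(586°) = 2 sin 293° cos 293° = -0.7193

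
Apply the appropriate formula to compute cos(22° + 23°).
cos(22° + 23°) = cos 22° cos 23° - sin 22° sin 23° = √2/2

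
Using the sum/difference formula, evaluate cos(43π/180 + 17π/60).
cos(43π/180 + 17π/60) = cos 43π/180 cos 17π/60 - sin 43π/180 sin 17π/60 = -0.06976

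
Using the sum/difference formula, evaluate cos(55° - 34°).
cos(55° - 34°) = cos 55° cos 34° + sin 55° sin 34° = 0.9336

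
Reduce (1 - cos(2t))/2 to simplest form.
(1 - cos(2t))/2 = sin²t (using Power reduction)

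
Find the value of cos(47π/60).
cos(47π/60) = -0.7771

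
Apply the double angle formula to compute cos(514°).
cos(514°) = cos²257° - sin²257° = -0.8988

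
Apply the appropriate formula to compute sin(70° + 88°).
sin(70° + 88°) = sin 70° cos 88° + cos 70° sin 88° = 0.3746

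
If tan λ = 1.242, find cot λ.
cot λ = 1/tan λ = 0.8052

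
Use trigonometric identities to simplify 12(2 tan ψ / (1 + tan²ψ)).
12(2 tan ψ / (1 + tan²ψ)) = 12(sin(2ψ)) (using Double angle)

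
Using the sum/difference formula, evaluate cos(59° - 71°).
cos(59° - 71°) = cos 59° cos 71° + sin 59° sin 71° = 0.9781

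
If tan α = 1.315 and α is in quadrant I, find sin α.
sin α = 0.796 (using tan²α + 1 = sec²α)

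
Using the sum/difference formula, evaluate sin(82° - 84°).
sin(82° - 84°) = sin 82° cos 84° - cos 82° sin 84° = -0.0349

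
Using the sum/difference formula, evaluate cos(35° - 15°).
cos(35° - 15°) = cos 35° cos 15° + sin 35° sin 15° = 0.9397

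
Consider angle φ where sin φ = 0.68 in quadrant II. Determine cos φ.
cos φ = ±√(1 - sin²φ) = -0.7332 (negative in QII)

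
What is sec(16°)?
sec(16°) = 1.04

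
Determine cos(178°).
cos(178°) = -0.9994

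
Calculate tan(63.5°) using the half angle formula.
tan(63.5°) = sin 127° / (1 + cos 127°) = 2.006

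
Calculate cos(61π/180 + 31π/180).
cos(61π/180 + 31π/180) = cos 61π/180 cos 31π/180 - sin 61π/180 sin 31π/180 = -0.0349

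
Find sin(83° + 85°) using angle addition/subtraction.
sin(83° + 85°) = sin 83° cos 85° + cos 83° sin 85° = 0.2079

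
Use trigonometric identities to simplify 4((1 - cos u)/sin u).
4((1 - cos u)/sin u) = 4(tan(u/2)) (using Half angle)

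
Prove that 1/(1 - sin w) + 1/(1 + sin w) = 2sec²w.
LHS = [(1 + sin w) + (1 - sin w)] / [(1 - sin w)(1 + sin w)] = 2/(1 - sin²w) = 2/cos²w = 2sec²w = RHS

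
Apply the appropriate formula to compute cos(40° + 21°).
cos(40° + 21°) = cos 40° cos 21° - sin 40° sin 21° = 0.4848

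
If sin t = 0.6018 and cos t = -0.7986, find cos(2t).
cos(2t) = cos²t - sin²t = 0.2756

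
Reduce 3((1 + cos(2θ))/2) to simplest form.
3((1 + cos(2θ))/2) = 3(cos²θ) (using Power reduction)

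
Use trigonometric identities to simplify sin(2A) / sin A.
sin(2A) / sin A = 2 cos A (using Double angle)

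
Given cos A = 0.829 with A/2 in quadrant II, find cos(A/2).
cos(A/2) = ±√((1 + cos A)/2); negative since A/2 ∈ QII, so cos(A/2) = -0.9563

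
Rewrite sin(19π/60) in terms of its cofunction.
sin(19π/60) = cos(π/2 - 19π/60) = cos(11π/60)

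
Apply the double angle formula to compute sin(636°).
sin(636°) = 2 sin 318° cos 318° = -0.9945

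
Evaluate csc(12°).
csc(12°) = 4.81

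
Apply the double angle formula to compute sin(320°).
sin(320°) = 2 sin 160° cos 160° = -0.6428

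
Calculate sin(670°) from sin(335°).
sin(670°) = 2 sin 335° cos 335° = -0.766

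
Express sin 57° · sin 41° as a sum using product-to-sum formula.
sin 57° sin 41° = (1/2)[cos(57°-41°) - cos(57°+41°)]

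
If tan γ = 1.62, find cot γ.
cot γ = 1/tan γ = 0.6173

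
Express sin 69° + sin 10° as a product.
sin 69° + sin 10° = 2 sin(39.5°) cos(29.5°)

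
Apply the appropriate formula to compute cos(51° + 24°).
cos(51° + 24°) = cos 51° cos 24° - sin 51° sin 24° = (√6-√2)/4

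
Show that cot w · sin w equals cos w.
LHS = (cos w/sin w) · sin w = cos w = RHS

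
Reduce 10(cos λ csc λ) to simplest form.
10(cos λ csc λ) = 10(cot λ) (using Reciprocal + quotient)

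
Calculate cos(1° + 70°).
cos(1° + 70°) = cos 1° cos 70° - sin 1° sin 70° = 0.3256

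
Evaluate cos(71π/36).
cos(71π/36) = 0.9962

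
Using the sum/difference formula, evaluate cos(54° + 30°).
cos(54° + 30°) = cos 54° cos 30° - sin 54° sin 30° = 0.1045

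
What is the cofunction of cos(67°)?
cos(67°) = sin(90° - 67°) = sin(23°)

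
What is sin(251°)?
sin(251°) = -0.9455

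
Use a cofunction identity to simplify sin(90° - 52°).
sin(90° - 52°) = cos(52°)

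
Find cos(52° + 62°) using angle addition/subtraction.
cos(52° + 62°) = cos 52° cos 62° - sin 52° sin 62° = -0.4067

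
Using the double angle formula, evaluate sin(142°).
sin(142°) = 2 sin 71° cos 71° = 0.6157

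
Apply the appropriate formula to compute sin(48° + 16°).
sin(48° + 16°) = sin 48° cos 16° + cos 48° sin 16° = 0.8988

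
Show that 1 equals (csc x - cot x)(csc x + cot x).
RHS = csc²x - cot²x = (1 + cot²x) - cot²x = 1 = LHS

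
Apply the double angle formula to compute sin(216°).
sin(216°) = 2 sin 108° cos 108° = -0.5878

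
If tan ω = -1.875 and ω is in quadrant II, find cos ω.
cos ω = -0.4706 (using tan²ω + 1 = sec²ω)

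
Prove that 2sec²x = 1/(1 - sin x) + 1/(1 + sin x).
RHS = [(1 + sin x) + (1 - sin x)] / [(1 - sin x)(1 + sin x)] = 2/(1 - sin²x) = 2/cos²x = 2sec²x = LHS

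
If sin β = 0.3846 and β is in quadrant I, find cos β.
cos β = 0.9231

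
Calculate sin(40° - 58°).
sin(40° - 58°) = sin 40° cos 58° - cos 40° sin 58° = -0.309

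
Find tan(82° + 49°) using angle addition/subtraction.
tan(82° + 49°) = (tan 82° + tan 49°)/(1 - tan 82° tan 49°) = -1.15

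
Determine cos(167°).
cos(167°) = -0.9744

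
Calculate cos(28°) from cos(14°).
cos(28°) = 1 - 2sin²14° = 0.8829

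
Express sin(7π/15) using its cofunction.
sin(7π/15) = cos(π/2 - 7π/15) = cos(π/30)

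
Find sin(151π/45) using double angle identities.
sin(151π/45) = 2 sin 151π/90 cos 151π/90 = -0.8988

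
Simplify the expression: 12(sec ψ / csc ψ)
12(sec ψ / csc ψ) = 12(tan ψ) (using Reciprocal identities)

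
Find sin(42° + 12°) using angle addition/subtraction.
sin(42° + 12°) = sin 42° cos 12° + cos 42° sin 12° = 0.809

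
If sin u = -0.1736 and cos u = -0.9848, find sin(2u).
sin(2u) = 2 sin u cos u = 0.3419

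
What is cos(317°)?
cos(317°) = 0.7314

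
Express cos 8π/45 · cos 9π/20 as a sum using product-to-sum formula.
cos 8π/45 cos 9π/20 = (1/2)[cos(8π/45-9π/20) + cos(8π/45+9π/20)]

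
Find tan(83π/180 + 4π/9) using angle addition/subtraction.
tan(83π/180 + 4π/9) = (tan 83π/180 + tan 4π/9)/(1 - tan 83π/180 tan 4π/9) = -0.3057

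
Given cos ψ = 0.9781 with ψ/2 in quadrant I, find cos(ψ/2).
cos(ψ/2) = ±√((1 + cos ψ)/2); positive since ψ/2 ∈ QI, so cos(ψ/2) = 0.9945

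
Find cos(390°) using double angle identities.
cos(390°) = cos²195° - sin²195° = √3/2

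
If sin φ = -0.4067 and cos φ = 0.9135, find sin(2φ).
sin(2φ) = 2 sin φ cos φ = -0.743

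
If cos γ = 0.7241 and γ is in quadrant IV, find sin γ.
sin γ = -0.6897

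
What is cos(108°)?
cos(108°) = -0.309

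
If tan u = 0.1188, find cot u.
cot u = 1/tan u = 8.418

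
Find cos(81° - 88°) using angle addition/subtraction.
cos(81° - 88°) = cos 81° cos 88° + sin 81° sin 88° = 0.9925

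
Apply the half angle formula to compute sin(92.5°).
sin(92.5°) = √((1 - cos 185°)/2) = 0.999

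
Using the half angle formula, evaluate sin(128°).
sin(128°) = √((1 - cos 256°)/2) = 0.788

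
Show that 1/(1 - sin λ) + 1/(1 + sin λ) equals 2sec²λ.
LHS = [(1 + sin λ) + (1 - sin λ)] / [(1 - sin λ)(1 + sin λ)] = 2/(1 - sin²λ) = 2/cos²λ = 2sec²λ = RHS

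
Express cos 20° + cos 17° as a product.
cos 20° + cos 17° = 2 cos(18.5°) cos(1.5°)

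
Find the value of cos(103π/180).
cos(103π/180) = -0.225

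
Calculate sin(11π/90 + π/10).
sin(11π/90 + π/10) = sin 11π/90 cos π/10 + cos 11π/90 sin π/10 = 0.6428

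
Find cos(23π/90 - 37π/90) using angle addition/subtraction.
cos(23π/90 - 37π/90) = cos 23π/90 cos 37π/90 + sin 23π/90 sin 37π/90 = 0.8829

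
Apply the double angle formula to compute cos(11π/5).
cos(11π/5) = cos²11π/10 - sin²11π/10 = 0.809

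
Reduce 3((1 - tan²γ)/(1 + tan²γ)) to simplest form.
3((1 - tan²γ)/(1 + tan²γ)) = 3(cos(2γ)) (using Double angle)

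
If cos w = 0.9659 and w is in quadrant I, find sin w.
sin w = 0.2589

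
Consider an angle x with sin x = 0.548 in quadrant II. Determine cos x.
cos x = ±√(1 - sin²x) = -0.8365 (negative in QII)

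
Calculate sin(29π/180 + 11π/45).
sin(29π/180 + 11π/45) = sin 29π/180 cos 11π/45 + cos 29π/180 sin 11π/45 = 0.9563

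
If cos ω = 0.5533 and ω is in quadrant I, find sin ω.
sin ω = 0.833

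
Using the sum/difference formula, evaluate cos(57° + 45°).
cos(57° + 45°) = cos 57° cos 45° - sin 57° sin 45° = -0.2079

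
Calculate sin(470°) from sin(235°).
sin(470°) = 2 sin 235° cos 235° = 0.9397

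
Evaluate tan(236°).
tan(236°) = 1.483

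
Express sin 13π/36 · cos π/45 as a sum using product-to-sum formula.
sin 13π/36 cos π/45 = (1/2)[sin(13π/36+π/45) + sin(13π/36-π/45)]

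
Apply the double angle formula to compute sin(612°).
sin(612°) = 2 sin 306° cos 306° = -0.9511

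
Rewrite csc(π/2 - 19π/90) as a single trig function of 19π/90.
csc(π/2 - 19π/90) = sec(19π/90)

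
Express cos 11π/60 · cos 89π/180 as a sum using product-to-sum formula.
cos 11π/60 cos 89π/180 = (1/2)[cos(11π/60-89π/180) + cos(11π/60+89π/180)]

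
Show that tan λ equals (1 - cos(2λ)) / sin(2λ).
RHS = 2sin²λ / (2 sin λ cos λ) = sin λ/cos λ = tan λ = LHS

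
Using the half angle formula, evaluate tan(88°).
tan(88°) = sin 176° / (1 + cos 176°) = 28.64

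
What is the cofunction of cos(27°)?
cos(27°) = sin(90° - 27°) = sin(63°)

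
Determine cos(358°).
cos(358°) = 0.9994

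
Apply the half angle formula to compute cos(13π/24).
cos(13π/24) = -√((1 + cos 13π/12)/2) = -0.1305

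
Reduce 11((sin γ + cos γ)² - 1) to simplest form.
11((sin γ + cos γ)² - 1) = 11(sin(2γ)) (using Pythagorean + double angle)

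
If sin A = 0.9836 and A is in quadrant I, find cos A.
cos A = 0.1804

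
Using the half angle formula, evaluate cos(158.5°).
cos(158.5°) = -√((1 + cos 317°)/2) = -0.9304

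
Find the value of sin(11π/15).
sin(11π/15) = 0.7431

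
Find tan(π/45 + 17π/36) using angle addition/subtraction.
tan(π/45 + 17π/36) = (tan π/45 + tan 17π/36)/(1 - tan π/45 tan 17π/36) = 57.29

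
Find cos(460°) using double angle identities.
cos(460°) = cos²230° - sin²230° = -0.1736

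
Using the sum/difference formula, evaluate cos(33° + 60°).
cos(33° + 60°) = cos 33° cos 60° - sin 33° sin 60° = -0.05234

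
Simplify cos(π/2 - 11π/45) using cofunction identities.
cos(π/2 - 11π/45) = sin(11π/45)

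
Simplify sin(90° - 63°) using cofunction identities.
sin(90° - 63°) = cos(63°)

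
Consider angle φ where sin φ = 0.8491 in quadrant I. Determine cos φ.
cos φ = √(1 - sin²φ) = 0.5282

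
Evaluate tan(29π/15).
tan(29π/15) = -0.2126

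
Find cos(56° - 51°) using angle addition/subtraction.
cos(56° - 51°) = cos 56° cos 51° + sin 56° sin 51° = 0.9962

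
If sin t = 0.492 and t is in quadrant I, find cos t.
cos t = 0.8706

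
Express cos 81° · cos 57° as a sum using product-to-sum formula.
cos 81° cos 57° = (1/2)[cos(81°-57°) + cos(81°+57°)]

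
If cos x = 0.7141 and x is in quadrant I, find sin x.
sin x = 0.7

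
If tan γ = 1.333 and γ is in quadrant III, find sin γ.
sin γ = -0.7999 (using tan²γ + 1 = sec²γ)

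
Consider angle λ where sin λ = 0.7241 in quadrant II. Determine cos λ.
cos λ = ±√(1 - sin²λ) = -0.6897 (negative in QII)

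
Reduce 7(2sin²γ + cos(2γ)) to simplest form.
7(2sin²γ + cos(2γ)) = 7 (using Double angle)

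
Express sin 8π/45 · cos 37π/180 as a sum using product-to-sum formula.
sin 8π/45 cos 37π/180 = (1/2)[sin(8π/45+37π/180) + sin(8π/45-37π/180)]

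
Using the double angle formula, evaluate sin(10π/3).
sin(10π/3) = 2 sin 5π/3 cos 5π/3 = -√3/2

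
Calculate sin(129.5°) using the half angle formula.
sin(129.5°) = √((1 - cos 259°)/2) = 0.7716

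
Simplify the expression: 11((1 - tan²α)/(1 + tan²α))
11((1 - tan²α)/(1 + tan²α)) = 11(cos(2α)) (using Double angle)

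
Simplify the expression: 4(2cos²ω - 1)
4(2cos²ω - 1) = 4(cos(2ω)) (using Double angle)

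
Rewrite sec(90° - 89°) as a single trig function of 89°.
sec(90° - 89°) = csc(89°)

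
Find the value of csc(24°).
csc(24°) = 2.459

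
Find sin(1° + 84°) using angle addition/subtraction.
sin(1° + 84°) = sin 1° cos 84° + cos 1° sin 84° = 0.9962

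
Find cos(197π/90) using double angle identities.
cos(197π/90) = cos²197π/180 - sin²197π/180 = 0.829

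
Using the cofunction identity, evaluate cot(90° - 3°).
cot(90° - 3°) = tan(3°) = 0.05241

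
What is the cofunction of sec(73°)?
sec(73°) = csc(90° - 73°) = csc(17°)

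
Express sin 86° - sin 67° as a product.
sin 86° - sin 67° = 2 cos(76.5°) sin(9.5°)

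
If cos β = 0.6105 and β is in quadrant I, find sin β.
sin β = 0.792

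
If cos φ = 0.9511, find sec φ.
sec φ = 1/cos φ = 1.051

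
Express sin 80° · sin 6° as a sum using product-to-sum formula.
sin 80° sin 6° = (1/2)[cos(80°-6°) - cos(80°+6°)]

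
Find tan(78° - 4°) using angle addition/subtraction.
tan(78° - 4°) = (tan 78° - tan 4°)/(1 + tan 78° tan 4°) = 3.487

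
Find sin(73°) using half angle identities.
sin(73°) = √((1 - cos 146°)/2) = 0.9563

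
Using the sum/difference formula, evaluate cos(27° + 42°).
cos(27° + 42°) = cos 27° cos 42° - sin 27° sin 42° = 0.3584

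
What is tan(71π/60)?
tan(71π/60) = 0.6494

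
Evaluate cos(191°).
cos(191°) = -0.9816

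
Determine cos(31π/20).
cos(31π/20) = 0.1564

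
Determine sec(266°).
sec(266°) = -14.34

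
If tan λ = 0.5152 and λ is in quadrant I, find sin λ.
sin λ = 0.458 (using tan²λ + 1 = sec²λ)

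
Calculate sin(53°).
sin(53°) = 0.7986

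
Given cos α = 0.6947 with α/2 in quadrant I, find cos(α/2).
cos(α/2) = ±√((1 + cos α)/2); positive since α/2 ∈ QI, so cos(α/2) = 0.9205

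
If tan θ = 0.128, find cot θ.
cot θ = 1/tan θ = 7.812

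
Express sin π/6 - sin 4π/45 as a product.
sin π/6 - sin 4π/45 = 2 cos(23π/180) sin(7π/180)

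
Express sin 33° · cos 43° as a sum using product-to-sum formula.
sin 33° cos 43° = (1/2)[sin(33°+43°) + sin(33°-43°)]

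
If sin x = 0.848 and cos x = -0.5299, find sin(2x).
sin(2x) = 2 sin x cos x = -0.8987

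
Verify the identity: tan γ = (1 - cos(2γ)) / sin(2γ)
RHS = 2sin²γ / (2 sin γ cos γ) = sin γ/cos γ = tan γ = LHS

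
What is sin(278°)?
sin(278°) = -0.9903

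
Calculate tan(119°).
tan(119°) = -1.804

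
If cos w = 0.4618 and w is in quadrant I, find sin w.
sin w = 0.887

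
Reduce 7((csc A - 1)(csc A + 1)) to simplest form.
7((csc A - 1)(csc A + 1)) = 7(cot²A) (using Diff. of squares)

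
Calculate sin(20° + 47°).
sin(20° + 47°) = sin 20° cos 47° + cos 20° sin 47° = 0.9205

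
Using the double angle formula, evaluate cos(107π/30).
cos(107π/30) = cos²107π/60 - sin²107π/60 = 0.2079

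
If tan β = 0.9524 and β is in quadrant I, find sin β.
sin β = 0.6897 (using tan²β + 1 = sec²β)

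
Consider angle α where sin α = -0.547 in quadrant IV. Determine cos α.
cos α = √(1 - sin²α) = 0.8371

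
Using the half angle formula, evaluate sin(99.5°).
sin(99.5°) = √((1 - cos 199°)/2) = 0.9863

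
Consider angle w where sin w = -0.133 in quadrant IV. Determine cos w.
cos w = √(1 - sin²w) = 0.9911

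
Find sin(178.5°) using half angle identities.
sin(178.5°) = √((1 - cos 357°)/2) = 0.02618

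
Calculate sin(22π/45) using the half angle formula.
sin(22π/45) = √((1 - cos 44π/45)/2) = 0.9994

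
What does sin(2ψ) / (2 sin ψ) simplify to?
sin(2ψ) / (2 sin ψ) = cos ψ (using Double angle)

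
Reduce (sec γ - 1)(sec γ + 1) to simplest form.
(sec γ - 1)(sec γ + 1) = tan²γ (using Diff. of squares)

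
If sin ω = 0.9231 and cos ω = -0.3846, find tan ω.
tan ω = sin ω / cos ω = -2.4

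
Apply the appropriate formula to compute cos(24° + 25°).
cos(24° + 25°) = cos 24° cos 25° - sin 24° sin 25° = 0.6561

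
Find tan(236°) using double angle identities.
tan(236°) = 2 tan 118° / (1 - tan²118°) = 1.483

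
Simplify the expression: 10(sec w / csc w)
10(sec w / csc w) = 10(tan w) (using Reciprocal identities)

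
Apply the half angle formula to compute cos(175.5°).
cos(175.5°) = -√((1 + cos 351°)/2) = -0.9969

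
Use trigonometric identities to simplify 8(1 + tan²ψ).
8(1 + tan²ψ) = 8(sec²ψ) (using Pythagorean identity)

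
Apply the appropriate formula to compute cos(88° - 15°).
cos(88° - 15°) = cos 88° cos 15° + sin 88° sin 15° = 0.2924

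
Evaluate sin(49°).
sin(49°) = 0.7547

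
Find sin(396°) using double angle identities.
sin(396°) = 2 sin 198° cos 198° = 0.5878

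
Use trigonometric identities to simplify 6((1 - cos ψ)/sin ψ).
6((1 - cos ψ)/sin ψ) = 6(tan(ψ/2)) (using Half angle)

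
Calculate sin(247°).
sin(247°) = -0.9205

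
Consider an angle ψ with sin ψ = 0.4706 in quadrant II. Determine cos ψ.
cos ψ = ±√(1 - sin²ψ) = -0.8823 (negative in QII)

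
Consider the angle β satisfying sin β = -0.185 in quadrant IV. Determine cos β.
cos β = √(1 - sin²β) = 0.9827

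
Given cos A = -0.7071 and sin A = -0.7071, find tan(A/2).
tan(A/2) = sin A / (1 + cos A) = -2.414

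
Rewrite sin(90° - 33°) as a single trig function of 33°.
sin(90° - 33°) = cos(33°)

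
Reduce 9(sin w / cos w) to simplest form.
9(sin w / cos w) = 9(tan w) (using Quotient identity)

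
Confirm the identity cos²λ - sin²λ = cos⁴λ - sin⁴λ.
RHS = (cos²λ - sin²λ)(cos²λ + sin²λ) = (cos²λ - sin²λ) · 1 = cos²λ - sin²λ = LHS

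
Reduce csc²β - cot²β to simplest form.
csc²β - cot²β = 1 (using Pythagorean identity)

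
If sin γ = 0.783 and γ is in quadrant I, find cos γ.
cos γ = 0.622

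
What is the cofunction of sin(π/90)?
sin(π/90) = cos(π/2 - π/90) = cos(22π/45)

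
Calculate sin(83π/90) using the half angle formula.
sin(83π/90) = √((1 - cos 83π/45)/2) = 0.2419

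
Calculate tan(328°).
tan(328°) = -0.6249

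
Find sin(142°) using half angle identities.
sin(142°) = √((1 - cos 284°)/2) = 0.6157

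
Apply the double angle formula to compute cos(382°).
cos(382°) = 1 - 2sin²191° = 0.9272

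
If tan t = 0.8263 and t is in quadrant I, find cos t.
cos t = 0.7709 (using tan²t + 1 = sec²t)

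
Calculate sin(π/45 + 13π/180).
sin(π/45 + 13π/180) = sin π/45 cos 13π/180 + cos π/45 sin 13π/180 = 0.2924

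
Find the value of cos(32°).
cos(32°) = 0.848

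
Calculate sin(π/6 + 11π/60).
sin(π/6 + 11π/60) = sin π/6 cos 11π/60 + cos π/6 sin 11π/60 = 0.891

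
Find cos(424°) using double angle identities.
cos(424°) = cos²212° - sin²212° = 0.4384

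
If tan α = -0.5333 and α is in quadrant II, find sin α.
sin α = 0.4706 (using tan²α + 1 = sec²α)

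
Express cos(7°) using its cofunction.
cos(7°) = sin(90° - 7°) = sin(83°)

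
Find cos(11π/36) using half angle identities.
cos(11π/36) = √((1 + cos 11π/18)/2) = 0.5736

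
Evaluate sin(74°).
sin(74°) = 0.9613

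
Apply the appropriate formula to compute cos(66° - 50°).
cos(66° - 50°) = cos 66° cos 50° + sin 66° sin 50° = 0.9613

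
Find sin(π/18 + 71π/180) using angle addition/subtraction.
sin(π/18 + 71π/180) = sin π/18 cos 71π/180 + cos π/18 sin 71π/180 = 0.9877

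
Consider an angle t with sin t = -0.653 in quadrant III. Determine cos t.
cos t = ±√(1 - sin²t) = -0.7574 (negative in QIII)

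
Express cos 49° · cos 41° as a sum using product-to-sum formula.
cos 49° cos 41° = (1/2)[cos(49°-41°) + cos(49°+41°)]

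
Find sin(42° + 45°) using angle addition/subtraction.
sin(42° + 45°) = sin 42° cos 45° + cos 42° sin 45° = 0.9986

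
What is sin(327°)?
sin(327°) = -0.5446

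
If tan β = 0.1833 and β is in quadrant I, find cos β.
cos β = 0.9836 (using tan²β + 1 = sec²β)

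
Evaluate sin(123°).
sin(123°) = 0.8387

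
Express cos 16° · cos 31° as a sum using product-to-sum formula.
cos 16° cos 31° = (1/2)[cos(16°-31°) + cos(16°+31°)]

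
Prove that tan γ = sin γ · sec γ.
RHS = sin γ · (1/cos γ) = sin γ/cos γ = tan γ = LHS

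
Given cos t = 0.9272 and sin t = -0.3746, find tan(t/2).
tan(t/2) = sin t / (1 + cos t) = -0.1944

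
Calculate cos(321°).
cos(321°) = 0.7771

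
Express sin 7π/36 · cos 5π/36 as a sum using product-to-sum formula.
sin 7π/36 cos 5π/36 = (1/2)[sin(7π/36+5π/36) + sin(7π/36-5π/36)]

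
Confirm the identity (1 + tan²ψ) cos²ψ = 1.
LHS = sec²ψ · cos²ψ = (1/cos²ψ) · cos²ψ = 1 = RHS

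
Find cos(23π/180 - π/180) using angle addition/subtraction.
cos(23π/180 - π/180) = cos 23π/180 cos π/180 + sin 23π/180 sin π/180 = 0.9272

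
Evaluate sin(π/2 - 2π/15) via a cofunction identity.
sin(π/2 - 2π/15) = cos(2π/15) = 0.9135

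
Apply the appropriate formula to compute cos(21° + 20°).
cos(21° + 20°) = cos 21° cos 20° - sin 21° sin 20° = 0.7547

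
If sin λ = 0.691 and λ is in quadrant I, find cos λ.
cos λ = 0.7229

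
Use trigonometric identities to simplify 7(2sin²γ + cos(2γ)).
7(2sin²γ + cos(2γ)) = 7 (using Double angle)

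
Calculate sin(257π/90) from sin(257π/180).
sin(257π/90) = 2 sin 257π/180 cos 257π/180 = 0.4384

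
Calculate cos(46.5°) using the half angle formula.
cos(46.5°) = √((1 + cos 93°)/2) = 0.6884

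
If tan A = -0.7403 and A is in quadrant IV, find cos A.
cos A = 0.8037 (using tan²A + 1 = sec²A)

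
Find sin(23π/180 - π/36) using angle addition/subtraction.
sin(23π/180 - π/36) = sin 23π/180 cos π/36 - cos 23π/180 sin π/36 = 0.309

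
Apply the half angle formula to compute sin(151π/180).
sin(151π/180) = √((1 - cos 151π/90)/2) = 0.4848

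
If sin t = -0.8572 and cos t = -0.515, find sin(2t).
sin(2t) = 2 sin t cos t = 0.8829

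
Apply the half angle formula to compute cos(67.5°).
cos(67.5°) = √((1 + cos 135°)/2) = √(2-√2)/2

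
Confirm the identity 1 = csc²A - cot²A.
RHS = 1/sin²A - cos²A/sin²A = (1 - cos²A)/sin²A = sin²A/sin²A = 1 = LHS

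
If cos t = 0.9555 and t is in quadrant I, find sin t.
sin t = 0.295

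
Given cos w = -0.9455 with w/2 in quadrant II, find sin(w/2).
sin(w/2) = ±√((1 - cos w)/2); positive since w/2 ∈ QII, so sin(w/2) = 0.9863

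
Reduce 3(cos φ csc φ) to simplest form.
3(cos φ csc φ) = 3(cot φ) (using Reciprocal + quotient)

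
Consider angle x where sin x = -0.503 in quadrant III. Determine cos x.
cos x = ±√(1 - sin²x) = -0.8643 (negative in QIII)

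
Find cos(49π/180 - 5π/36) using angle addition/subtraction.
cos(49π/180 - 5π/36) = cos 49π/180 cos 5π/36 + sin 49π/180 sin 5π/36 = 0.9135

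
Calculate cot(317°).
cot(317°) = -1.072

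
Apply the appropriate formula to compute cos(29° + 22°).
cos(29° + 22°) = cos 29° cos 22° - sin 29° sin 22° = 0.6293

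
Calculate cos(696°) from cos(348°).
cos(696°) = cos²348° - sin²348° = 0.9135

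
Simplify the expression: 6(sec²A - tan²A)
6(sec²A - tan²A) = 6 (using Pythagorean identity)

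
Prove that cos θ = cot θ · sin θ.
RHS = (cos θ/sin θ) · sin θ = cos θ = LHS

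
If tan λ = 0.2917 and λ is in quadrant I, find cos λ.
cos λ = 0.96 (using tan²λ + 1 = sec²λ)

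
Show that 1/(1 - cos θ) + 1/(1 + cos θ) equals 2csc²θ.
LHS = [(1 + cos θ) + (1 - cos θ)] / [(1 - cos θ)(1 + cos θ)] = 2/(1 - cos²θ) = 2/sin²θ = 2csc²θ = RHS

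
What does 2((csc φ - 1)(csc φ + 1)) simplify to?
2((csc φ - 1)(csc φ + 1)) = 2(cot²φ) (using Diff. of squares)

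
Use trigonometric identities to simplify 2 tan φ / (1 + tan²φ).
2 tan φ / (1 + tan²φ) = sin(2φ) (using Double angle)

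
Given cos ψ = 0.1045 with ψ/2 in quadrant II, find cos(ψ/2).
cos(ψ/2) = ±√((1 + cos ψ)/2); negative since ψ/2 ∈ QII, so cos(ψ/2) = -0.7431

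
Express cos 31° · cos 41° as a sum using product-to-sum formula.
cos 31° cos 41° = (1/2)[cos(31°-41°) + cos(31°+41°)]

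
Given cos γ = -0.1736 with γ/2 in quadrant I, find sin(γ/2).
sin(γ/2) = ±√((1 - cos γ)/2); positive since γ/2 ∈ QI, so sin(γ/2) = 0.766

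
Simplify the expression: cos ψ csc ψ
cos ψ csc ψ = cot ψ (using Reciprocal + quotient)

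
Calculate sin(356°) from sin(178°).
sin(356°) = 2 sin 178° cos 178° = -0.06976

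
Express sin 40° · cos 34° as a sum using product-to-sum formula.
sin 40° cos 34° = (1/2)[sin(40°+34°) + sin(40°-34°)]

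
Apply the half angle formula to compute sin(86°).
sin(86°) = √((1 - cos 172°)/2) = 0.9976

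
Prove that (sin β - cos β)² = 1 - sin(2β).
LHS = sin²β - 2 sin β cos β + cos²β = (sin²β + cos²β) - 2 sin β cos β = 1 - sin(2β) = RHS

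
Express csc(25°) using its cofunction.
csc(25°) = sec(90° - 25°) = sec(65°)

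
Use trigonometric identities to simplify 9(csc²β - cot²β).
9(csc²β - cot²β) = 9 (using Pythagorean identity)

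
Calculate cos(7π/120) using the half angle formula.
cos(7π/120) = √((1 + cos 7π/60)/2) = 0.9833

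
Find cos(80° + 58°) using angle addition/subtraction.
cos(80° + 58°) = cos 80° cos 58° - sin 80° sin 58° = -0.7431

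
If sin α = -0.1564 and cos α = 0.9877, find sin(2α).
sin(2α) = 2 sin α cos α = -0.309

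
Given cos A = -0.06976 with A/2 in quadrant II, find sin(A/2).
sin(A/2) = ±√((1 - cos A)/2); positive since A/2 ∈ QII, so sin(A/2) = 0.7314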